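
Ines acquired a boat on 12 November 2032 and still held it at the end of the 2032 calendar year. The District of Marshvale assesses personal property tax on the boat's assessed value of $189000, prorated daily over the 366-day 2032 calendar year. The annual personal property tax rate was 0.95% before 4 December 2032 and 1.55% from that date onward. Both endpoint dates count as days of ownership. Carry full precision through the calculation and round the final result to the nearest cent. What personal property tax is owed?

$332.04

12 November – 3 December 2032: 22 days at 0.95% → $189000 × 0.95% × 22/366 = $107.9262
4 December – 31 December 2032: 28 days at 1.55% → $189000 × 1.55% × 28/366 = $224.1148
Total = $332.0410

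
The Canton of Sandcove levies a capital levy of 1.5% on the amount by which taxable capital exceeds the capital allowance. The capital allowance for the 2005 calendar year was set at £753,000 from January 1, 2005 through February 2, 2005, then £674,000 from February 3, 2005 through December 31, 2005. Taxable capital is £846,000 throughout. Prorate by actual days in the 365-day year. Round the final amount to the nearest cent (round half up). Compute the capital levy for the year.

£2,472.86

January 1 – February 2, 2005: 33 days, exemption £753,000 → (£846,000 − £753,000) × 1.5% × 33/365 = £126.1233
February 3 – December 31, 2005: 332 days, exemption £674,000 → (£846,000 − £674,000) × 1.5% × 332/365 = £2,346.7397
Total = £2,472.8630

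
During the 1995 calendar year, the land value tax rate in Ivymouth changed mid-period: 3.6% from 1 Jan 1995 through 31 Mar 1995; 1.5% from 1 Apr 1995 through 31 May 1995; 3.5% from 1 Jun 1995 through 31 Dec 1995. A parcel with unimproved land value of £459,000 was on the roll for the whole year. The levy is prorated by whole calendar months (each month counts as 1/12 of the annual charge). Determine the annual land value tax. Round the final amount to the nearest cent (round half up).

1 Jan – 31 Mar 1995: 3 months at 3.6% → £459,000 × 3.6% × 3/12 = £4,131.0000
1 Apr – 31 May 1995: 2 months at 1.5% → £459,000 × 1.5% × 2/12 = £1,147.5000
1 Jun – 31 Dec 1995: 7 months at 3.5% → £459,000 × 3.5% × 7/12 = £9,371.2500
Total = £14,649.7500

£14,649.75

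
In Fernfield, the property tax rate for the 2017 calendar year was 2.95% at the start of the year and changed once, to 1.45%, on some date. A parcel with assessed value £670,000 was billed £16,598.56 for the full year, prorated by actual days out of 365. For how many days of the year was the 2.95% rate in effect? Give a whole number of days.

250 days

Let d = days at the first rate; then 365 − d days at the second rate.
£670,000 × [2.95%·d + 1.45%·(365−d)] / 365 = £16,598.56
Solving gives d = 250, so the new rate took effect on September 8, 2017.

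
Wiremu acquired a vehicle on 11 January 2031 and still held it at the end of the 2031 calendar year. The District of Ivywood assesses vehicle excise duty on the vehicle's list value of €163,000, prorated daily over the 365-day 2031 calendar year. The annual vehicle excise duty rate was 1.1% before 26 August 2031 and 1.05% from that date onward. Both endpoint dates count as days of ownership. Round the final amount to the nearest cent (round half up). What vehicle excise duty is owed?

€1,715.30

11 January – 25 August 2031: 227 days at 1.1% → €163,000 × 1.1% × 227/365 = €1,115.0986
26 August – 31 December 2031: 128 days at 1.05% → €163,000 × 1.05% × 128/365 = €600.1973
Total = €1,715.2959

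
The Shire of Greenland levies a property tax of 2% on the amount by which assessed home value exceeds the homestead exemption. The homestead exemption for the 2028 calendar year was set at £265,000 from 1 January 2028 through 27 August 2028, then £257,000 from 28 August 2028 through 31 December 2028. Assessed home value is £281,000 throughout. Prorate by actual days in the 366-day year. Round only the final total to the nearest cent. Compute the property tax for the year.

1 January – 27 August 2028: 240 days, exemption £265,000 → (£281,000 − £265,000) × 2% × 240/366 = £209.8361
28 August – 31 December 2028: 126 days, exemption £257,000 → (£281,000 − £257,000) × 2% × 126/366 = £165.2459
Total = £375.0820

£375.08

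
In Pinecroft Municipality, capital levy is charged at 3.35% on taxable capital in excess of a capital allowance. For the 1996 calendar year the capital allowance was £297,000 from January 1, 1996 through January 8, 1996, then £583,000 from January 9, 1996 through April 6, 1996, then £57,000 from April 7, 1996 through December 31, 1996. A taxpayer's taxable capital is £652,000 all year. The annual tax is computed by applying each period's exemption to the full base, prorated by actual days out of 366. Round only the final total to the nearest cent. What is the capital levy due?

January 1 – January 8, 1996: 8 days, exemption £297,000 → (£652,000 − £297,000) × 3.35% × 8/366 = £259.9454
January 9 – April 6, 1996: 89 days, exemption £583,000 → (£652,000 − £583,000) × 3.35% × 89/366 = £562.0861
April 7 – December 31, 1996: 269 days, exemption £57,000 → (£652,000 − £57,000) × 3.35% × 269/366 = £14,649.8429
Total = £15,471.8743

£15,471.87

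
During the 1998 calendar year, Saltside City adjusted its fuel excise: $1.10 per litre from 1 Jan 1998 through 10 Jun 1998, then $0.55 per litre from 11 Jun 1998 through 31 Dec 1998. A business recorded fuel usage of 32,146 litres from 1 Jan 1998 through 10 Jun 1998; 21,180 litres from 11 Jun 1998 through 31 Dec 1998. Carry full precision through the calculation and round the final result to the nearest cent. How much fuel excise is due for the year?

$47009.60

1 Jan – 10 Jun 1998: 32,146 litres at $1.10/litre → $35360.60
11 Jun – 31 Dec 1998: 21,180 litres at $0.55/litre → $11649.00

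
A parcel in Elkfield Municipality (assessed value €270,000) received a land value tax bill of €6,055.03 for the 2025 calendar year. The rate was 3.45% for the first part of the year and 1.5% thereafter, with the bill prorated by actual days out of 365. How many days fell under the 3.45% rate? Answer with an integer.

139 days

Let d = days at the first rate; then 365 − d days at the second rate.
€270,000 × [3.45%·d + 1.5%·(365−d)] / 365 = €6,055.03
Solving gives d = 139, so the new rate took effect on 20 May 2025.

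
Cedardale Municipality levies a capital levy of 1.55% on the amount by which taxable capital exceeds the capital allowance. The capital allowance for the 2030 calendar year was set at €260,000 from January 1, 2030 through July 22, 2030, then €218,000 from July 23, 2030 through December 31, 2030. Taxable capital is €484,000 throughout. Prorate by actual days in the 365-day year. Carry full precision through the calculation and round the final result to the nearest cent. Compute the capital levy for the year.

January 1 – July 22, 2030: 203 days, exemption €260,000 → (€484,000 − €260,000) × 1.55% × 203/365 = €1,931.0027
July 23 – December 31, 2030: 162 days, exemption €218,000 → (€484,000 − €218,000) × 1.55% × 162/365 = €1,829.9342
Total = €3,760.9370

€3,760.94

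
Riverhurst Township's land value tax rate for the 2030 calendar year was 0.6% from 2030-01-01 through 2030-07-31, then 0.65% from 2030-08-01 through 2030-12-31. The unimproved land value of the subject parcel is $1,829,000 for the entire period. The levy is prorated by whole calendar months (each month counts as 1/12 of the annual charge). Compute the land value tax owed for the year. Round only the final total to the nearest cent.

2030-01-01 to 2030-07-31: 7 months at 0.6% → $1,829,000 × 0.6% × 7/12 = $6,401.5000
2030-08-01 to 2030-12-31: 5 months at 0.65% → $1,829,000 × 0.65% × 5/12 = $4,953.5417
Total = $11,355.0417

$11,355.04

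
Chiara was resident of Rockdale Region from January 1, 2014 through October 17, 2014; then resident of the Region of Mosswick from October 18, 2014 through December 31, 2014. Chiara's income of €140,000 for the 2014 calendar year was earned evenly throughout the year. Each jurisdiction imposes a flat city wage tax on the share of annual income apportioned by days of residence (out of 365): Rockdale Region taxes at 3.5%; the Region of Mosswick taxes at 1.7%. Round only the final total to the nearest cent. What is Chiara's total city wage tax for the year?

Rockdale Region, January 1 – October 17, 2014: 290 days → €140,000 × 3.5% × 290/365 = €3,893.1507
The Region of Mosswick, October 18 – December 31, 2014: 75 days → €140,000 × 1.7% × 75/365 = €489.0411
Total = €4,382.1918

€4,382.19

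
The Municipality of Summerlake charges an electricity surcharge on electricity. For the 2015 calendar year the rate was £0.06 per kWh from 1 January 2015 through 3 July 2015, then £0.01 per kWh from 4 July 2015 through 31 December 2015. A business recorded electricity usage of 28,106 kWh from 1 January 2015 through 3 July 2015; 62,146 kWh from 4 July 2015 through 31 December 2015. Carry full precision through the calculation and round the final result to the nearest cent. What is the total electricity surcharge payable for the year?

1 January – 3 July 2015: 28,106 kWh at £0.06/kWh → £1,686.36
4 July – 31 December 2015: 62,146 kWh at £0.01/kWh → £621.46

£2,307.82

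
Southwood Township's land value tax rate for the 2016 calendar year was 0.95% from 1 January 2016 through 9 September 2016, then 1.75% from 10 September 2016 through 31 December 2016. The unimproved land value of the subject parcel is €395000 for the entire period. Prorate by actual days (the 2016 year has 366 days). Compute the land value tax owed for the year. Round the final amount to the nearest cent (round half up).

€4728.13

1 January – 9 September 2016: 253 days at 0.95% → €395000 × 0.95% × 253/366 = €2593.9413
10 September – 31 December 2016: 113 days at 1.75% → €395000 × 1.75% × 113/366 = €2134.1872
Total = €4728.1284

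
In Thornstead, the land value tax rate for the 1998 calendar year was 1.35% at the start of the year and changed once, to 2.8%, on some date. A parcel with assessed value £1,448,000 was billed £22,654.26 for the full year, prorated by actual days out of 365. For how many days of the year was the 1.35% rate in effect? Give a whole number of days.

Let d = days at the first rate; then 365 − d days at the second rate.
£1,448,000 × [1.35%·d + 2.8%·(365−d)] / 365 = £22,654.26
Solving gives d = 311, so the new rate took effect on November 8, 1998.

311 days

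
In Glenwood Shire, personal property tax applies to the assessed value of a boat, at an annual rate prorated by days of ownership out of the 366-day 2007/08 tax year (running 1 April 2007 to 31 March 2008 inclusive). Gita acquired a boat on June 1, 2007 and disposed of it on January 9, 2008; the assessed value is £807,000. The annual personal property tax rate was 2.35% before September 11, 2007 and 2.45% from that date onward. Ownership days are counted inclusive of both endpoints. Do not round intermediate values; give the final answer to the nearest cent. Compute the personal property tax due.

£11,821.67

June 1 – September 10, 2007: 102 days at 2.35% → £807,000 × 2.35% × 102/366 = £5,285.1885
September 11, 2007 – January 9, 2008: 121 days at 2.45% → £807,000 × 2.45% × 121/366 = £6,536.4795
Total = £11,821.6680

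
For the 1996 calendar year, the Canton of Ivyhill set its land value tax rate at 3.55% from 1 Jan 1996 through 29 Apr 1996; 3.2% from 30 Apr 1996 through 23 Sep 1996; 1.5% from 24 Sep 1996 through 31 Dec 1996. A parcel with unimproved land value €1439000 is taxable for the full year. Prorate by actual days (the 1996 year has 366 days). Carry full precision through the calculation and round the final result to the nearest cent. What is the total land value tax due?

€41082.27

1 Jan – 29 Apr 1996: 120 days at 3.55% → €1439000 × 3.55% × 120/366 = €16749.0164
30 Apr – 23 Sep 1996: 147 days at 3.2% → €1439000 × 3.2% × 147/366 = €18494.6885
24 Sep – 31 Dec 1996: 99 days at 1.5% → €1439000 × 1.5% × 99/366 = €5838.5656
Total = €41082.2705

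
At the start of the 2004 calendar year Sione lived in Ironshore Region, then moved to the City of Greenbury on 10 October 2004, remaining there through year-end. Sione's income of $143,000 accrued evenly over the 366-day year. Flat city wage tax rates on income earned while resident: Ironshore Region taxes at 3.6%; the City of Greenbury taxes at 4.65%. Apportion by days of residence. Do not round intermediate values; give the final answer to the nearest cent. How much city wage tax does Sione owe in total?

$5,488.50

Ironshore Region, 1 January – 9 October 2004: 283 days → $143,000 × 3.6% × 283/366 = $3,980.5574
The City of Greenbury, 10 October – 31 December 2004: 83 days → $143,000 × 4.65% × 83/366 = $1,507.9467
Total = $5,488.5041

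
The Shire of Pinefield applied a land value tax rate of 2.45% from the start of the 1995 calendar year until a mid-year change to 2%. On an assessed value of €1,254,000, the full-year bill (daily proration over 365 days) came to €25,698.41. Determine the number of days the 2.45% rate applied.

Let d = days at the first rate; then 365 − d days at the second rate.
€1,254,000 × [2.45%·d + 2%·(365−d)] / 365 = €25,698.41
Solving gives d = 40, so the new rate took effect on 10 February 1995.

40 days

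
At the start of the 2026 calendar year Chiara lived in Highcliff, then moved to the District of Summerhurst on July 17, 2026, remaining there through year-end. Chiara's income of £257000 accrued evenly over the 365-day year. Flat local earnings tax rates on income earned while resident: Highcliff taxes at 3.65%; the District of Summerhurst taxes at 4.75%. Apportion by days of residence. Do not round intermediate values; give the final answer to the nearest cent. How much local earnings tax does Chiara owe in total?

£10681.69

Highcliff, January 1 – July 16, 2026: 197 days → £257000 × 3.65% × 197/365 = £5062.9000
The District of Summerhurst, July 17 – December 31, 2026: 168 days → £257000 × 4.75% × 168/365 = £5618.7945
Total = £10681.6945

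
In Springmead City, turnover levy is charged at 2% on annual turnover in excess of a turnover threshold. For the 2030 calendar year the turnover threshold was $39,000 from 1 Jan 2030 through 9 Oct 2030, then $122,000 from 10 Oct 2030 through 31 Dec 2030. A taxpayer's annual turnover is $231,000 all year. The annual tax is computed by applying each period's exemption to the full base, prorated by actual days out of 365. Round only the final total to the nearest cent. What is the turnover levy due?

1 Jan – 9 Oct 2030: 282 days, exemption $39,000 → ($231,000 − $39,000) × 2% × 282/365 = $2,966.7945
10 Oct – 31 Dec 2030: 83 days, exemption $122,000 → ($231,000 − $122,000) × 2% × 83/365 = $495.7260
Total = $3,462.5205

$3,462.52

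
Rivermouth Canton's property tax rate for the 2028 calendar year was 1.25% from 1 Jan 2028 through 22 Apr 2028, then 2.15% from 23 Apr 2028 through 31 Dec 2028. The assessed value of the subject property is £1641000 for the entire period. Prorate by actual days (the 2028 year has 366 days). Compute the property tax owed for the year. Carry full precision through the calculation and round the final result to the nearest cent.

1 Jan – 22 Apr 2028: 113 days at 1.25% → £1641000 × 1.25% × 113/366 = £6333.0943
23 Apr – 31 Dec 2028: 253 days at 2.15% → £1641000 × 2.15% × 253/366 = £24388.5779
Total = £30721.6721

£30721.67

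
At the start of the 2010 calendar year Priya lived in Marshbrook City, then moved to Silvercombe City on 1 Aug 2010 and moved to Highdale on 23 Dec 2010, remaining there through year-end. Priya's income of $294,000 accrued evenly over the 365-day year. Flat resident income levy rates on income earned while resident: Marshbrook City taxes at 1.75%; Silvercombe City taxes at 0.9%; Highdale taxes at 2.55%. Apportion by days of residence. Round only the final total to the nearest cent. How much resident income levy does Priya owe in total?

$4,217.09

Marshbrook City, 1 Jan – 31 Jul 2010: 212 days → $294,000 × 1.75% × 212/365 = $2,988.3288
Silvercombe City, 1 Aug – 22 Dec 2010: 144 days → $294,000 × 0.9% × 144/365 = $1,043.9014
Highdale, 23 Dec – 31 Dec 2010: 9 days → $294,000 × 2.55% × 9/365 = $184.8575
Total = $4,217.0877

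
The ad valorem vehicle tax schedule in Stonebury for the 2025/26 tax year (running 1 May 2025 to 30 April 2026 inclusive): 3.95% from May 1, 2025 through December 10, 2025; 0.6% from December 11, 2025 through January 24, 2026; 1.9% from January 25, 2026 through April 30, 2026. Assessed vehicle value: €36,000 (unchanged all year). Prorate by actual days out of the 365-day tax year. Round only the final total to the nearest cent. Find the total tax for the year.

May 1 – December 10, 2025: 224 days at 3.95% → €36,000 × 3.95% × 224/365 = €872.6795
December 11, 2025 – January 24, 2026: 45 days at 0.6% → €36,000 × 0.6% × 45/365 = €26.6301
January 25 – April 30, 2026: 96 days at 1.9% → €36,000 × 1.9% × 96/365 = €179.9014
Total = €1,079.2110

€1,079.21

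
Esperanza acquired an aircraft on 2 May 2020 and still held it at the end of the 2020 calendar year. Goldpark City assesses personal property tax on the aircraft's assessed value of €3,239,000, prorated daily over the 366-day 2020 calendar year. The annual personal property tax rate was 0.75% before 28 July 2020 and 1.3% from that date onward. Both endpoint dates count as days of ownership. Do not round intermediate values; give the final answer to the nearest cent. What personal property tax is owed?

2 May – 27 July 2020: 87 days at 0.75% → €3,239,000 × 0.75% × 87/366 = €5,774.4467
28 July – 31 December 2020: 157 days at 1.3% → €3,239,000 × 1.3% × 157/366 = €18,062.2923
Total = €23,836.7391

€23,836.74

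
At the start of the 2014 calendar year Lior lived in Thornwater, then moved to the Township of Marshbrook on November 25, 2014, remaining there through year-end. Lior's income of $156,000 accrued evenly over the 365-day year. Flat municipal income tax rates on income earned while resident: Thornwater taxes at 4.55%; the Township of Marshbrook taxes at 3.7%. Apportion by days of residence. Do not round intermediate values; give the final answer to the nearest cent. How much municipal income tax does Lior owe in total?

Thornwater, January 1 – November 24, 2014: 328 days → $156,000 × 4.55% × 328/365 = $6,378.4767
The Township of Marshbrook, November 25 – December 31, 2014: 37 days → $156,000 × 3.7% × 37/365 = $585.1068
Total = $6,963.5836

$6,963.58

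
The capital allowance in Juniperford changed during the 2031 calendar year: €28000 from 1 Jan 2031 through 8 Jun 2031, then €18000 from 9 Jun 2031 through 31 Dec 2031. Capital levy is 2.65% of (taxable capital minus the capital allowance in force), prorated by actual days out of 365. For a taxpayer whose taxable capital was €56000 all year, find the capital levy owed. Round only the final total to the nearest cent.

€891.56

1 Jan – 8 Jun 2031: 159 days, exemption €28000 → (€56000 − €28000) × 2.65% × 159/365 = €323.2274
9 Jun – 31 Dec 2031: 206 days, exemption €18000 → (€56000 − €18000) × 2.65% × 206/365 = €568.3342
Total = €891.5616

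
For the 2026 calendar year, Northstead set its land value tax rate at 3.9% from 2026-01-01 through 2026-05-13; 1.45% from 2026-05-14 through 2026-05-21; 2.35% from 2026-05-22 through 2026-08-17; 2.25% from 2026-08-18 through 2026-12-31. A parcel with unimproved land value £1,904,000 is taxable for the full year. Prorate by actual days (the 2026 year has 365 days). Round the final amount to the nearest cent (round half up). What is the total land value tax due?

£54,412.67

2026-01-01 to 2026-05-13: 133 days at 3.9% → £1,904,000 × 3.9% × 133/365 = £27,057.6658
2026-05-14 to 2026-05-21: 8 days at 1.45% → £1,904,000 × 1.45% × 8/365 = £605.1068
2026-05-22 to 2026-08-17: 88 days at 2.35% → £1,904,000 × 2.35% × 88/365 = £10,787.5945
2026-08-18 to 2026-12-31: 136 days at 2.25% → £1,904,000 × 2.25% × 136/365 = £15,962.3014
Total = £54,412.6685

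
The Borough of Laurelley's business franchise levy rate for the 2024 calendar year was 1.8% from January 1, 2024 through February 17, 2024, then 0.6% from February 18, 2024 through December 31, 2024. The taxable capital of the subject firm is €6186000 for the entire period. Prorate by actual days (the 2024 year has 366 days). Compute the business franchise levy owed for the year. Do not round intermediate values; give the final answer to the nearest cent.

€46851.34

January 1 – February 17, 2024: 48 days at 1.8% → €6186000 × 1.8% × 48/366 = €14603.0164
February 18 – December 31, 2024: 318 days at 0.6% → €6186000 × 0.6% × 318/366 = €32248.3279
Total = €46851.3443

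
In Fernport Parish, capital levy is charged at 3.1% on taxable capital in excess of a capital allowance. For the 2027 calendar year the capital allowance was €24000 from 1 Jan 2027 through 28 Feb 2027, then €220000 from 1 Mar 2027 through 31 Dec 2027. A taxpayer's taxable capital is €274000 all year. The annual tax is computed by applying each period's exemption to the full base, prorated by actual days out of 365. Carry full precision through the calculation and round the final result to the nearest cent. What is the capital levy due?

€2656.15

1 Jan – 28 Feb 2027: 59 days, exemption €24000 → (€274000 − €24000) × 3.1% × 59/365 = €1252.7397
1 Mar – 31 Dec 2027: 306 days, exemption €220000 → (€274000 − €220000) × 3.1% × 306/365 = €1403.4082
Total = €2656.1479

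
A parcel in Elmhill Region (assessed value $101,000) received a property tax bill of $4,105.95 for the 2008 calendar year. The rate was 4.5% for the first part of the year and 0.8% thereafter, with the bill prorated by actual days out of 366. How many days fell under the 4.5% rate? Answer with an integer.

Let d = days at the first rate; then 366 − d days at the second rate.
$101,000 × [4.5%·d + 0.8%·(366−d)] / 366 = $4,105.95
Solving gives d = 323, so the new rate took effect on 19 November 2008.

323 days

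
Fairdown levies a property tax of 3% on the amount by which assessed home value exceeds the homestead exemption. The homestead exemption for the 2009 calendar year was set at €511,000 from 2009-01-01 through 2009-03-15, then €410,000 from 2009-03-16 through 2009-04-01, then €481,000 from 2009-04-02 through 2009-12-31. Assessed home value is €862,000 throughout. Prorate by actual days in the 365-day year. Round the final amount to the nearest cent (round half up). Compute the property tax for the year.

€11,346.74

2009-01-01 to 2009-03-15: 74 days, exemption €511,000 → (€862,000 − €511,000) × 3% × 74/365 = €2,134.8493
2009-03-16 to 2009-04-01: 17 days, exemption €410,000 → (€862,000 − €410,000) × 3% × 17/365 = €631.5616
2009-04-02 to 2009-12-31: 274 days, exemption €481,000 → (€862,000 − €481,000) × 3% × 274/365 = €8,580.3288
Total = €11,346.7397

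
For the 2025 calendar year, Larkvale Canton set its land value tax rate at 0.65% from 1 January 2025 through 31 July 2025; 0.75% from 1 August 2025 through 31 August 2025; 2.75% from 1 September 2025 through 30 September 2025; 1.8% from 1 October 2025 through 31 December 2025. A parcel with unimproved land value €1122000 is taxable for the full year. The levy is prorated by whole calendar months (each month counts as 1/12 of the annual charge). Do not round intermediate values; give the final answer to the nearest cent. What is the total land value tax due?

€12575.75

1 January – 31 July 2025: 7 months at 0.65% → €1122000 × 0.65% × 7/12 = €4254.2500
1 August – 31 August 2025: 1 month at 0.75% → €1122000 × 0.75% × 1/12 = €701.2500
1 September – 30 September 2025: 1 month at 2.75% → €1122000 × 2.75% × 1/12 = €2571.2500
1 October – 31 December 2025: 3 months at 1.8% → €1122000 × 1.8% × 3/12 = €5049.0000
Total = €12575.7500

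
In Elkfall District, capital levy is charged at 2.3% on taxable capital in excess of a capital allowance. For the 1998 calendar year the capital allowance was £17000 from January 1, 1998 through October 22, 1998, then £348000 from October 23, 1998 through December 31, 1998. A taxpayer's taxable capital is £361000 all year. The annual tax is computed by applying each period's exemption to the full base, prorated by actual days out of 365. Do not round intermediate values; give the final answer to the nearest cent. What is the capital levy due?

January 1 – October 22, 1998: 295 days, exemption £17000 → (£361000 − £17000) × 2.3% × 295/365 = £6394.6301
October 23 – December 31, 1998: 70 days, exemption £348000 → (£361000 − £348000) × 2.3% × 70/365 = £57.3425
Total = £6451.9726

£6451.97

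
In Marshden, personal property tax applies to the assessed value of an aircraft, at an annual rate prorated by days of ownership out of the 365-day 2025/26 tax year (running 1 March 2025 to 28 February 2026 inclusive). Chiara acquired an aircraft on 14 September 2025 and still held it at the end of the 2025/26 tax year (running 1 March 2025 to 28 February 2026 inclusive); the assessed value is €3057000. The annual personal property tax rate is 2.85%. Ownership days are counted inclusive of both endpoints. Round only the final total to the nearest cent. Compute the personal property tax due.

Days held (14 September 2025 – 28 February 2026): 168 out of 365
Tax = €3057000 × 2.85% × 168/365 = €40101.1397

€40101.14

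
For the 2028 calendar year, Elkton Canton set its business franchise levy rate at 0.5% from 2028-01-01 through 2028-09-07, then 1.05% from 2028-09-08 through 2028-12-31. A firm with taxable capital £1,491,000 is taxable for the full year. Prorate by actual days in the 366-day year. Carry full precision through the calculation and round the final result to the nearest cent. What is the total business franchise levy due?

2028-01-01 to 2028-09-07: 251 days at 0.5% → £1,491,000 × 0.5% × 251/366 = £5,112.5820
2028-09-08 to 2028-12-31: 115 days at 1.05% → £1,491,000 × 1.05% × 115/366 = £4,919.0779
Total = £10,031.6598

£10,031.66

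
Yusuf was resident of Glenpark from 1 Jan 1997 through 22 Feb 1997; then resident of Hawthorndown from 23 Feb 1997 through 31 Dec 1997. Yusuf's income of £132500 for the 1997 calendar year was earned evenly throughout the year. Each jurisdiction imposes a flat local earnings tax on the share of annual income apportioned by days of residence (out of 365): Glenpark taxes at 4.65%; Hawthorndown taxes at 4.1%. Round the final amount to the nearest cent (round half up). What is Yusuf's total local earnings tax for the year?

Glenpark, 1 Jan – 22 Feb 1997: 53 days → £132500 × 4.65% × 53/365 = £894.6473
Hawthorndown, 23 Feb – 31 Dec 1997: 312 days → £132500 × 4.1% × 312/365 = £4643.6712
Total = £5538.3185

£5538.32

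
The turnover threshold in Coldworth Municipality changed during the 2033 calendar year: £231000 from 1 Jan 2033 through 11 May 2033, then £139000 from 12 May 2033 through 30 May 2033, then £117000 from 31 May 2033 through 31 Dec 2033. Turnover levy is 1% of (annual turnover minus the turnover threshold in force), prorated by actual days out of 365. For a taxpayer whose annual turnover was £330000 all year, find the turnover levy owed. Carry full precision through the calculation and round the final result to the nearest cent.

£1709.40

1 Jan – 11 May 2033: 131 days, exemption £231000 → (£330000 − £231000) × 1% × 131/365 = £355.3151
12 May – 30 May 2033: 19 days, exemption £139000 → (£330000 − £139000) × 1% × 19/365 = £99.4247
31 May – 31 Dec 2033: 215 days, exemption £117000 → (£330000 − £117000) × 1% × 215/365 = £1254.6575
Total = £1709.3973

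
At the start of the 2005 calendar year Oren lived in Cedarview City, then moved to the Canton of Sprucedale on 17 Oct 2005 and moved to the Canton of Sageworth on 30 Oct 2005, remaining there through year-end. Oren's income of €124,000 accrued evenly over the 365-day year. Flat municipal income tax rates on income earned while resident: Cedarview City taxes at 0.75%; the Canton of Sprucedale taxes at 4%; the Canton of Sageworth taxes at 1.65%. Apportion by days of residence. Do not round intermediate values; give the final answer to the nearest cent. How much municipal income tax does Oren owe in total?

Cedarview City, 1 Jan – 16 Oct 2005: 289 days → €124,000 × 0.75% × 289/365 = €736.3562
The Canton of Sprucedale, 17 Oct – 29 Oct 2005: 13 days → €124,000 × 4% × 13/365 = €176.6575
The Canton of Sageworth, 30 Oct – 31 Dec 2005: 63 days → €124,000 × 1.65% × 63/365 = €353.1452
Total = €1,266.1589

€1,266.16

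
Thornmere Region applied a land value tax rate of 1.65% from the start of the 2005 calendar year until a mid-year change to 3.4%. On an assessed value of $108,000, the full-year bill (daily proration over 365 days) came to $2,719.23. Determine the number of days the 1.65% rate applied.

Let d = days at the first rate; then 365 − d days at the second rate.
$108,000 × [1.65%·d + 3.4%·(365−d)] / 365 = $2,719.23
Solving gives d = 184, so the new rate took effect on 4 Jul 2005.

184 days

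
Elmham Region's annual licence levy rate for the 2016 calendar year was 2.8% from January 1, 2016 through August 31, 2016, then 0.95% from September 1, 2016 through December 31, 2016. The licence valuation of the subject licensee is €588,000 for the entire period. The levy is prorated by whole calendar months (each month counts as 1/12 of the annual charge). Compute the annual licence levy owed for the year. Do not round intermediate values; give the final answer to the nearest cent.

€12,838.00

January 1 – August 31, 2016: 8 months at 2.8% → €588,000 × 2.8% × 8/12 = €10,976.0000
September 1 – December 31, 2016: 4 months at 0.95% → €588,000 × 0.95% × 4/12 = €1,862.0000
Total = €12,838.0000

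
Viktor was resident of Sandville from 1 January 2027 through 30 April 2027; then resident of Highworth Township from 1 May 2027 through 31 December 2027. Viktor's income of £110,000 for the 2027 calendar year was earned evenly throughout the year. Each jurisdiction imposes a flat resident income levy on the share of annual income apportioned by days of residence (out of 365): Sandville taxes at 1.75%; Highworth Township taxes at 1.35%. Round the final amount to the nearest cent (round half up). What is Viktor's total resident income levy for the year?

Sandville, 1 January – 30 April 2027: 120 days → £110,000 × 1.75% × 120/365 = £632.8767
Highworth Township, 1 May – 31 December 2027: 245 days → £110,000 × 1.35% × 245/365 = £996.7808
Total = £1,629.6575

£1,629.66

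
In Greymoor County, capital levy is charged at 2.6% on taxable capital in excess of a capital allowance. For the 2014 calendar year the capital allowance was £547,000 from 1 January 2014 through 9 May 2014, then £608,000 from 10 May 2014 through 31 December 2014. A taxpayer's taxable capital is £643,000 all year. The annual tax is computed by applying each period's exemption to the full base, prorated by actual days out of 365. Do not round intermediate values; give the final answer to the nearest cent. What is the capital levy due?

1 January – 9 May 2014: 129 days, exemption £547,000 → (£643,000 − £547,000) × 2.6% × 129/365 = £882.1479
10 May – 31 December 2014: 236 days, exemption £608,000 → (£643,000 − £608,000) × 2.6% × 236/365 = £588.3836
Total = £1,470.5315

£1,470.53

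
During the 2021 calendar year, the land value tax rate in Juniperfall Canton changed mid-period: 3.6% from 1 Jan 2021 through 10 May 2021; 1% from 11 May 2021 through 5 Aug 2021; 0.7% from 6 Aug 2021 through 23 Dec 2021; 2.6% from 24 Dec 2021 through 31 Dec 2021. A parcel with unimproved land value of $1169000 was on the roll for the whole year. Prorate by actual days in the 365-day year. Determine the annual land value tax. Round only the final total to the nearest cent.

$21580.06

1 Jan – 10 May 2021: 130 days at 3.6% → $1169000 × 3.6% × 130/365 = $14988.8219
11 May – 5 Aug 2021: 87 days at 1% → $1169000 × 1% × 87/365 = $2786.3836
6 Aug – 23 Dec 2021: 140 days at 0.7% → $1169000 × 0.7% × 140/365 = $3138.6849
24 Dec – 31 Dec 2021: 8 days at 2.6% → $1169000 × 2.6% × 8/365 = $666.1699
Total = $21580.0603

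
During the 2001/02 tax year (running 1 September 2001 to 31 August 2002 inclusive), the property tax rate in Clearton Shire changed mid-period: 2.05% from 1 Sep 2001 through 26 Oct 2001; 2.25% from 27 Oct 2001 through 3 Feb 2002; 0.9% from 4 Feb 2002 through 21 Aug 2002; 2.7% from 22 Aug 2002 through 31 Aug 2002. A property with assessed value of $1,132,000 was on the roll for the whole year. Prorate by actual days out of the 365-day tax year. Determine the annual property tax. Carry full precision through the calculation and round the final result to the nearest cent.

$16,930.38

1 Sep – 26 Oct 2001: 56 days at 2.05% → $1,132,000 × 2.05% × 56/365 = $3,560.3726
27 Oct 2001 – 3 Feb 2002: 100 days at 2.25% → $1,132,000 × 2.25% × 100/365 = $6,978.0822
4 Feb – 21 Aug 2002: 199 days at 0.9% → $1,132,000 × 0.9% × 199/365 = $5,554.5534
22 Aug – 31 Aug 2002: 10 days at 2.7% → $1,132,000 × 2.7% × 10/365 = $837.3699
Total = $16,930.3781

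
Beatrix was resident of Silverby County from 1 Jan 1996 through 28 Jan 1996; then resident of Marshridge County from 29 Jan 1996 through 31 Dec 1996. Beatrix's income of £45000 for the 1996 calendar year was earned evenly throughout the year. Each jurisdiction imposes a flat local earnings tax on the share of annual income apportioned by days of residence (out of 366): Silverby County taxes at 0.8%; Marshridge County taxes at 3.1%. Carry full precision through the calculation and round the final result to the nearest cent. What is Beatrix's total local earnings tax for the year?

Silverby County, 1 Jan – 28 Jan 1996: 28 days → £45000 × 0.8% × 28/366 = £27.5410
Marshridge County, 29 Jan – 31 Dec 1996: 338 days → £45000 × 3.1% × 338/366 = £1288.2787
Total = £1315.8197

£1315.82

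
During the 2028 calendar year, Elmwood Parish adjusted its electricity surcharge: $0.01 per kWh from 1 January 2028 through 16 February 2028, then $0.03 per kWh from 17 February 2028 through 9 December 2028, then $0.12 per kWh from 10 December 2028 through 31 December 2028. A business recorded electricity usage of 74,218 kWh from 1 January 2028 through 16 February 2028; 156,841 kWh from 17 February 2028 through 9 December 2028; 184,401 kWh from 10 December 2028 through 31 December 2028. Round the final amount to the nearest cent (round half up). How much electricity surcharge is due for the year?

$27,575.53

1 January – 16 February 2028: 74,218 kWh at $0.01/kWh → $742.18
17 February – 9 December 2028: 156,841 kWh at $0.03/kWh → $4,705.23
10 December – 31 December 2028: 184,401 kWh at $0.12/kWh → $22,128.12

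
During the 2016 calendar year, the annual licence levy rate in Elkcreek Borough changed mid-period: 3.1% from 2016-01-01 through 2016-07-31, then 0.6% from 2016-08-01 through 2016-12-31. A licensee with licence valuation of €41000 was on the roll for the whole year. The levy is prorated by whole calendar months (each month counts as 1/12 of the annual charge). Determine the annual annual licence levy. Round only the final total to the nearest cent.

€843.92

2016-01-01 to 2016-07-31: 7 months at 3.1% → €41000 × 3.1% × 7/12 = €741.4167
2016-08-01 to 2016-12-31: 5 months at 0.6% → €41000 × 0.6% × 5/12 = €102.5000
Total = €843.9167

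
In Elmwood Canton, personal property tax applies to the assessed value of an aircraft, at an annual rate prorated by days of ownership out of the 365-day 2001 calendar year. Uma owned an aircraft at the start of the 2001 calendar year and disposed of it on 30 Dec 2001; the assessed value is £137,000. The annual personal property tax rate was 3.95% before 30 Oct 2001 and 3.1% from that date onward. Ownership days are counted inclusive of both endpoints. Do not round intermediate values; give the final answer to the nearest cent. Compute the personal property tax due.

£5,198.87

1 Jan – 29 Oct 2001: 302 days at 3.95% → £137,000 × 3.95% × 302/365 = £4,477.4603
30 Oct – 30 Dec 2001: 62 days at 3.1% → £137,000 × 3.1% × 62/365 = £721.4082
Total = £5,198.8685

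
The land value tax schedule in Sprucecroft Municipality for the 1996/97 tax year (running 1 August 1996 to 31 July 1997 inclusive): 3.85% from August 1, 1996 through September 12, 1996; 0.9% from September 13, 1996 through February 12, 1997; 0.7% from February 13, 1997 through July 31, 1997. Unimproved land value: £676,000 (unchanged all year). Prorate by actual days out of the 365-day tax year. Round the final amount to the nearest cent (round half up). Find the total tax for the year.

August 1 – September 12, 1996: 43 days at 3.85% → £676,000 × 3.85% × 43/365 = £3,066.0767
September 13, 1996 – February 12, 1997: 153 days at 0.9% → £676,000 × 0.9% × 153/365 = £2,550.2795
February 13 – July 31, 1997: 169 days at 0.7% → £676,000 × 0.7% × 169/365 = £2,190.9808
Total = £7,807.3370

£7,807.34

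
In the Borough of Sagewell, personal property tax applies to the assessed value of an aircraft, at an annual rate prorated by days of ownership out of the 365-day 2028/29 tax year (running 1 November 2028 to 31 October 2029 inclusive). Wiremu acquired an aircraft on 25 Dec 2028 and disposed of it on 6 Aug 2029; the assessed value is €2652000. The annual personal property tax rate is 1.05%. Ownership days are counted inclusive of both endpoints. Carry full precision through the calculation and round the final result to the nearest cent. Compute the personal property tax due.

Days held (25 Dec 2028 – 6 Aug 2029): 225 out of 365
Tax = €2652000 × 1.05% × 225/365 = €17165.3425

€17165.34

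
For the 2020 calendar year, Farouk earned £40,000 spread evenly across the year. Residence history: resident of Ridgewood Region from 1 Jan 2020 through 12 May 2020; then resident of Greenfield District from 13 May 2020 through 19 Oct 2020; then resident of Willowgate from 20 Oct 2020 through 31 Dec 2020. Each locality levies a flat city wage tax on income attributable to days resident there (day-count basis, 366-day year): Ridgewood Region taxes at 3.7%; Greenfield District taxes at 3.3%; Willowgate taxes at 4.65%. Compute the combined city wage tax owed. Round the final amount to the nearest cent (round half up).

£1,485.85

Ridgewood Region, 1 Jan – 12 May 2020: 133 days → £40,000 × 3.7% × 133/366 = £537.8142
Greenfield District, 13 May – 19 Oct 2020: 160 days → £40,000 × 3.3% × 160/366 = £577.0492
Willowgate, 20 Oct – 31 Dec 2020: 73 days → £40,000 × 4.65% × 73/366 = £370.9836
Total = £1,485.8470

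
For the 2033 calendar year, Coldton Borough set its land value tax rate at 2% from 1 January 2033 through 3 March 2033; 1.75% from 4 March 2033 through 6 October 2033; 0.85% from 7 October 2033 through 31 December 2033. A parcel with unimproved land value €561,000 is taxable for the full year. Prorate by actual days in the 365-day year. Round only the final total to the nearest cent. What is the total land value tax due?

1 January – 3 March 2033: 62 days at 2% → €561,000 × 2% × 62/365 = €1,905.8630
4 March – 6 October 2033: 217 days at 1.75% → €561,000 × 1.75% × 217/365 = €5,836.7055
7 October – 31 December 2033: 86 days at 0.85% → €561,000 × 0.85% × 86/365 = €1,123.5370
Total = €8,866.1055

€8,866.11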